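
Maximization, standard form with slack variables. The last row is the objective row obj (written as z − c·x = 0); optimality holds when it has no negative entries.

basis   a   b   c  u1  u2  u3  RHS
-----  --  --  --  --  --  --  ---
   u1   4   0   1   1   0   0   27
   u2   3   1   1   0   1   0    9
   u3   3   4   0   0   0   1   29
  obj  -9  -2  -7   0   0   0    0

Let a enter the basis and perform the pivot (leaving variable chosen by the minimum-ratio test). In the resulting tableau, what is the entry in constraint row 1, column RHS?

15

Ratio test on column a — row 1: 27/4 = 27/4; row 2: 9/3 = 3; row 3: 29/3 = 29/3. Minimum is 3 at row 2 (u2 leaves); pivot element 3.
Divide row 2 by 3; eliminate column a from the other rows.
Row 1 update in column RHS: 27 − 4·3 = 15.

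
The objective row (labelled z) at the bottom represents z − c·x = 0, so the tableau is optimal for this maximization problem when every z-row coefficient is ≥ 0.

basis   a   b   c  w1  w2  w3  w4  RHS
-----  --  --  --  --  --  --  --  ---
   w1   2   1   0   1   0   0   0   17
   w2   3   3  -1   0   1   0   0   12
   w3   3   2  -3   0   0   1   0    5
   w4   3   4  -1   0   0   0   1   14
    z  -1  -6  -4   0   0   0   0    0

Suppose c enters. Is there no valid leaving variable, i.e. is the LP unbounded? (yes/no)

Every constraint-row entry in column c is ≤ 0, so increasing c is unbounded.

yes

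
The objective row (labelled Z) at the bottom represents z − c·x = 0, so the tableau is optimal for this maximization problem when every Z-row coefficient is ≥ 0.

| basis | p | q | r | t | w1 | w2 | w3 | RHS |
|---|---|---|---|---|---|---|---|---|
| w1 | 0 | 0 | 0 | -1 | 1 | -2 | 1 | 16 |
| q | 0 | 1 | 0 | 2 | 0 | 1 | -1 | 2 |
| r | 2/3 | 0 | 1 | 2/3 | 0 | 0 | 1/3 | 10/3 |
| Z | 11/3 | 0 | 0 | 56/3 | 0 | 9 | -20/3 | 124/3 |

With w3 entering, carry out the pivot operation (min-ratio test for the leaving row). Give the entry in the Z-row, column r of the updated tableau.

20

Ratio test on column w3 — row 1: 16/1 = 16; row 2: entry -1 ≤ 0; row 3: (10/3)/(1/3) = 10. Minimum is 10 at row 3 (r leaves); pivot element 1/3.
Divide row 3 by 1/3; eliminate column w3 from the other rows.
Z-row update in column r: 0 − (-20/3)·3 = 20.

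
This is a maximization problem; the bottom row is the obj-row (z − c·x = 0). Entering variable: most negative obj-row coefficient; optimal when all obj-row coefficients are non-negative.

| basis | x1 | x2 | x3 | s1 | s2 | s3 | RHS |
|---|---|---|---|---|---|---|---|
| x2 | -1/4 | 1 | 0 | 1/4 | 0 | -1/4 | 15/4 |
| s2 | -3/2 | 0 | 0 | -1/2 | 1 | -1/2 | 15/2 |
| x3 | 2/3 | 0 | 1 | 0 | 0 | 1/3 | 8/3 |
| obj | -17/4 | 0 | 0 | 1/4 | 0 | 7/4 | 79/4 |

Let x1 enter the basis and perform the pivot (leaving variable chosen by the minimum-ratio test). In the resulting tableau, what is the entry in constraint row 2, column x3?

Ratio test on column x1 — row 1: entry -1/4 ≤ 0; row 2: entry -3/2 ≤ 0; row 3: (8/3)/(2/3) = 4. Minimum is 4 at row 3 (x3 leaves); pivot element 2/3.
Divide row 3 by 2/3; eliminate column x1 from the other rows.
Row 2 update in column x3: 0 − (-3/2)·(3/2) = 9/4.

9/4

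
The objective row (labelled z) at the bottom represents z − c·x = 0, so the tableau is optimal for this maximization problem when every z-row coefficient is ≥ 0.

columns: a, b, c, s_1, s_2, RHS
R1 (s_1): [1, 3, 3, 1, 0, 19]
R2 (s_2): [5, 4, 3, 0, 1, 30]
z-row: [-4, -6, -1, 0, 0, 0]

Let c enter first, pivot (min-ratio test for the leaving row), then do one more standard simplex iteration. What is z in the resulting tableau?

38

Ratio test on column c — row 1: 19/3 = 19/3; row 2: 30/3 = 10. Minimum is 19/3 at row 1 (s_1 leaves); pivot element 3.
Pivot on row 1; the z-row RHS becomes 0 − (-1)·(19/3) = 19/3.
Next entering variable (most negative z-row entry -5): b.
Ratio test on column b — row 1: (19/3)/1 = 19/3; row 2: 11/1 = 11. Minimum is 19/3 at row 1 (c leaves); pivot element 1.
After the second pivot the z-row RHS is 19/3 − (-5)·(19/3) = 38.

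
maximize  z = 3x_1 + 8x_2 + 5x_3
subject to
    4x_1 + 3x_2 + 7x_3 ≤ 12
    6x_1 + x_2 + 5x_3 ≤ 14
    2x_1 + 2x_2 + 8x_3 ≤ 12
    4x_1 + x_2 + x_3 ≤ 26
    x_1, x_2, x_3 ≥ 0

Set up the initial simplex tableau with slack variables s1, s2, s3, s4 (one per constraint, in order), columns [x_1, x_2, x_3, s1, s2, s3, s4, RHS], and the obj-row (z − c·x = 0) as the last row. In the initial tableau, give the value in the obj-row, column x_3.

-5

The obj-row carries the negated objective coefficients: the x_3 entry is -5.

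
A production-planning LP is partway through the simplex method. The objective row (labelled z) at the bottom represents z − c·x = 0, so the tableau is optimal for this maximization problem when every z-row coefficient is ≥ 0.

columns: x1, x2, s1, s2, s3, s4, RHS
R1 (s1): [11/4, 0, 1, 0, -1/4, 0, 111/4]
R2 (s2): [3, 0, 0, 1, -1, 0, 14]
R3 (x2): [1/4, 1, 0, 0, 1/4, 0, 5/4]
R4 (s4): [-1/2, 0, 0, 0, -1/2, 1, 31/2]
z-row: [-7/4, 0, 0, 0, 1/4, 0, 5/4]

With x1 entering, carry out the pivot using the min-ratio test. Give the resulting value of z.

Ratio test on column x1 — row 1: (111/4)/(11/4) = 111/11; row 2: 14/3 = 14/3; row 3: (5/4)/(1/4) = 5; row 4: entry -1/2 ≤ 0. Minimum is 14/3 at row 2 (s2 leaves); pivot element 3.
Pivot on row 2; the z-row RHS becomes 5/4 − (-7/4)·(14/3) = 113/12.

113/12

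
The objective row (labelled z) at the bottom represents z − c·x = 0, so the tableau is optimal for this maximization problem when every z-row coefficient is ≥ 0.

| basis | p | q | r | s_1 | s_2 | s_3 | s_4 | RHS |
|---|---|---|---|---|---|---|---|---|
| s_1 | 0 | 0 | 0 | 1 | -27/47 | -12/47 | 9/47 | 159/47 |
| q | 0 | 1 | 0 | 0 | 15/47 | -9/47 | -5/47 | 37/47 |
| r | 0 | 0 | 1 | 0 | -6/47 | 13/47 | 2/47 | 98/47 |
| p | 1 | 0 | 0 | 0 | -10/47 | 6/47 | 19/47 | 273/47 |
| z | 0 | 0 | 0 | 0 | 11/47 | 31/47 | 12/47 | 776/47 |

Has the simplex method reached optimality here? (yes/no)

yes

Every z-row coefficient is ≥ 0, so the tableau is optimal.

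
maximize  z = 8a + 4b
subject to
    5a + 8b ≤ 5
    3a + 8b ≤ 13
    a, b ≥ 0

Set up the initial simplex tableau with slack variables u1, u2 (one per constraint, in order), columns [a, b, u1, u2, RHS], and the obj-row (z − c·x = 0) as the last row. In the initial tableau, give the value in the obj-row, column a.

The obj-row carries the negated objective coefficients: the a entry is -8.

-8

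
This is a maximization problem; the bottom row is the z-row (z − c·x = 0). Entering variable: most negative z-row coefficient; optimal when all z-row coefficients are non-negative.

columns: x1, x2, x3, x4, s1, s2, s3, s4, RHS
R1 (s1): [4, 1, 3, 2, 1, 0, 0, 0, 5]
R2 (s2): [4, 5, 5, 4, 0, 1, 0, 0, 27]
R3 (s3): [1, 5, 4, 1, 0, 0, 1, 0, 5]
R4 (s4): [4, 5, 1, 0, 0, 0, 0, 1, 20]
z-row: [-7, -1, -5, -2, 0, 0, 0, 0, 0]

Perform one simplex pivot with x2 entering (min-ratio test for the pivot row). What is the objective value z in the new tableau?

Ratio test on column x2 — row 1: 5/1 = 5; row 2: 27/5 = 27/5; row 3: 5/5 = 1; row 4: 20/5 = 4. Minimum is 1 at row 3 (s3 leaves); pivot element 5.
Pivot on row 3; the z-row RHS becomes 0 − (-1)·1 = 1.

1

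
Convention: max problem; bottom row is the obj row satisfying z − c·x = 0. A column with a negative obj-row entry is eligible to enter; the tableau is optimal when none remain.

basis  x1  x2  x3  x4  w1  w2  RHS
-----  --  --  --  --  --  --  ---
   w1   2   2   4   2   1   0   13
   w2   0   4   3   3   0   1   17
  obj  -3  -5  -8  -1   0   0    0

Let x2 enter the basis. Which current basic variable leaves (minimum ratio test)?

Column x2 entries and ratios — w1: 13/2 = 13/2; w2: 17/4 = 17/4.
Smallest ratio is 17/4 in the row of w2, so w2 leaves.

w2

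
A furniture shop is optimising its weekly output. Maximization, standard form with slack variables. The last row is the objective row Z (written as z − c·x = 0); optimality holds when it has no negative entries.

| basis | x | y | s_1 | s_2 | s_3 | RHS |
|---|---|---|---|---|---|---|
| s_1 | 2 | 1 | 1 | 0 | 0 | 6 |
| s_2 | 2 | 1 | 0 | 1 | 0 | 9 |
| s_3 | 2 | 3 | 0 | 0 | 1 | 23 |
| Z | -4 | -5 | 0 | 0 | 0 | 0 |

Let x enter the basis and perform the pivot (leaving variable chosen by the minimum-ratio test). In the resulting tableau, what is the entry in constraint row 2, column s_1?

Ratio test on column x — row 1: 6/2 = 3; row 2: 9/2 = 9/2; row 3: 23/2 = 23/2. Minimum is 3 at row 1 (s_1 leaves); pivot element 2.
Divide row 1 by 2; eliminate column x from the other rows.
Row 2 update in column s_1: 0 − 2·(1/2) = -1.

-1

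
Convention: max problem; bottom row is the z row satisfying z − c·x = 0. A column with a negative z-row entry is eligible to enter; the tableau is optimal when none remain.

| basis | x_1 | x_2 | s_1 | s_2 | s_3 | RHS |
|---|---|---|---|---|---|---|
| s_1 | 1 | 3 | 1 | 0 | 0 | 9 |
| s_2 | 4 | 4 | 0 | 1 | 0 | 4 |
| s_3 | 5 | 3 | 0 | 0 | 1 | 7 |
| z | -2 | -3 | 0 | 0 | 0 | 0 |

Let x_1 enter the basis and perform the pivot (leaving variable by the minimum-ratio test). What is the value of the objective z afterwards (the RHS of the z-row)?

Ratio test on column x_1 — row 1: 9/1 = 9; row 2: 4/4 = 1; row 3: 7/5 = 7/5. Minimum is 1 at row 2 (s_2 leaves); pivot element 4.
Pivot on row 2; the z-row RHS becomes 0 − (-2)·1 = 2.

2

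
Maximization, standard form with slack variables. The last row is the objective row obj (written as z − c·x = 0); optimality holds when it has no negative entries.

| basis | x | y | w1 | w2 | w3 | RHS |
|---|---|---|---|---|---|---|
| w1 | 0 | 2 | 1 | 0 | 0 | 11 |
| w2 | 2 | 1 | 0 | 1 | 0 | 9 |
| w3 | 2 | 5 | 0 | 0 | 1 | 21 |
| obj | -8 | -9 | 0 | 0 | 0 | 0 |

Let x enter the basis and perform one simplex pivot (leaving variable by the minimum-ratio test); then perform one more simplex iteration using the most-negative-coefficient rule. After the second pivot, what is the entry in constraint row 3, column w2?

Ratio test on column x — row 1: entry 0 ≤ 0; row 2: 9/2 = 9/2; row 3: 21/2 = 21/2. Minimum is 9/2 at row 2 (w2 leaves); pivot element 2.
Divide row 2 by 2; eliminate column x from the other rows.
Second iteration: most negative obj-row entry is -5 in column y, so y enters.
Ratio test on column y — row 1: 11/2 = 11/2; row 2: (9/2)/(1/2) = 9; row 3: 12/4 = 3. Minimum is 3 at row 3 (w3 leaves); pivot element 4.
Divide row 3 by 4; eliminate column y from the other rows.
After both pivots, the entry at constraint row 3, column w2 is -1/4.

-1/4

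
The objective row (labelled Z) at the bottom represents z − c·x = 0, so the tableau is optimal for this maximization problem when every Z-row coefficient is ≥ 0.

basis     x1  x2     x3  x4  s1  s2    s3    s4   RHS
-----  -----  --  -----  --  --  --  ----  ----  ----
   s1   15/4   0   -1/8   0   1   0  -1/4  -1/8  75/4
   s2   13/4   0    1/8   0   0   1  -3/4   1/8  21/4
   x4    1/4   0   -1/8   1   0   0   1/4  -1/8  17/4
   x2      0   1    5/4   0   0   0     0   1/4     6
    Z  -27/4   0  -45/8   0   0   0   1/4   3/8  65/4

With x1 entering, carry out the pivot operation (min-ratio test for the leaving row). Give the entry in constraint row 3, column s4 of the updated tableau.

Ratio test on column x1 — row 1: (75/4)/(15/4) = 5; row 2: (21/4)/(13/4) = 21/13; row 3: (17/4)/(1/4) = 17; row 4: entry 0 ≤ 0. Minimum is 21/13 at row 2 (s2 leaves); pivot element 13/4.
Divide row 2 by 13/4; eliminate column x1 from the other rows.
Row 3 update in column s4: -1/8 − (1/4)·(1/26) = -7/52.

-7/52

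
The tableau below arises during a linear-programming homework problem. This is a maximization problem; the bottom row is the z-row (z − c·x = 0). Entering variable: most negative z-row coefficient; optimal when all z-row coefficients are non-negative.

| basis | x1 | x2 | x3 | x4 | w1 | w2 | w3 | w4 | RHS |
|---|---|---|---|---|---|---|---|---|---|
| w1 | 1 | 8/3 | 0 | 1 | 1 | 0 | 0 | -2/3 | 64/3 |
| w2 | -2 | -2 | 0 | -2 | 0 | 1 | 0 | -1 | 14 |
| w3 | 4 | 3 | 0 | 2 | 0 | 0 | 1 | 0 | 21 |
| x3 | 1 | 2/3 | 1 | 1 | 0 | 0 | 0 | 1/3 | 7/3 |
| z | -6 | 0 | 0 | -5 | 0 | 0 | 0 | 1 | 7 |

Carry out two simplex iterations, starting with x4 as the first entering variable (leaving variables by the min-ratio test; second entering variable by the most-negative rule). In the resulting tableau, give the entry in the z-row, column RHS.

21

Ratio test on column x4 — row 1: (64/3)/1 = 64/3; row 2: entry -2 ≤ 0; row 3: 21/2 = 21/2; row 4: (7/3)/1 = 7/3. Minimum is 7/3 at row 4 (x3 leaves); pivot element 1.
Divide row 4 by 1; eliminate column x4 from the other rows.
Second iteration: most negative z-row entry is -1 in column x1, so x1 enters.
Ratio test on column x1 — row 1: entry 0 ≤ 0; row 2: entry 0 ≤ 0; row 3: (49/3)/2 = 49/6; row 4: (7/3)/1 = 7/3. Minimum is 7/3 at row 4 (x4 leaves); pivot element 1.
Divide row 4 by 1; eliminate column x1 from the other rows.
After both pivots, the entry at the z-row, column RHS is 21.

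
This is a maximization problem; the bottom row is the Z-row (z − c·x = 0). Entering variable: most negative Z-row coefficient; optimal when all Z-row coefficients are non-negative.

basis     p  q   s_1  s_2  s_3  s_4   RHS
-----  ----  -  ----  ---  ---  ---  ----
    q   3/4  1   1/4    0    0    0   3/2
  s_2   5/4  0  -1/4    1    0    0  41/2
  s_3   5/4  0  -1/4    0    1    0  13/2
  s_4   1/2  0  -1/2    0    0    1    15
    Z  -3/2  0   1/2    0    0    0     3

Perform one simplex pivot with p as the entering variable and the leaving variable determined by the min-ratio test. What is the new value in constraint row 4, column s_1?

Ratio test on column p — row 1: (3/2)/(3/4) = 2; row 2: (41/2)/(5/4) = 82/5; row 3: (13/2)/(5/4) = 26/5; row 4: 15/(1/2) = 30. Minimum is 2 at row 1 (q leaves); pivot element 3/4.
Divide row 1 by 3/4; eliminate column p from the other rows.
Row 4 update in column s_1: -1/2 − (1/2)·(1/3) = -2/3.

-2/3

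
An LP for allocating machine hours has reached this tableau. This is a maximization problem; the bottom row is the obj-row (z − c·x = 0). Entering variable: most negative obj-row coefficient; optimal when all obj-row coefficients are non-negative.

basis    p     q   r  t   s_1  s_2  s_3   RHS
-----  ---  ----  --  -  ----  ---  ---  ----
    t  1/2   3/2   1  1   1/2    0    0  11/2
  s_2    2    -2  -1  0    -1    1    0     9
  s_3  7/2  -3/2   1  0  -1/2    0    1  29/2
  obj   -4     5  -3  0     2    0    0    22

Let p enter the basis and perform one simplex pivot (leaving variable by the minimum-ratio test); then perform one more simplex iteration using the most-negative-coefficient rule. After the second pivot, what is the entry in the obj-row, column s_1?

Ratio test on column p — row 1: (11/2)/(1/2) = 11; row 2: 9/2 = 9/2; row 3: (29/2)/(7/2) = 29/7. Minimum is 29/7 at row 3 (s_3 leaves); pivot element 7/2.
Divide row 3 by 7/2; eliminate column p from the other rows.
Second iteration: most negative obj-row entry is -13/7 in column r, so r enters.
Ratio test on column r — row 1: (24/7)/(6/7) = 4; row 2: entry -11/7 ≤ 0; row 3: (29/7)/(2/7) = 29/2. Minimum is 4 at row 1 (t leaves); pivot element 6/7.
Divide row 1 by 6/7; eliminate column r from the other rows.
After both pivots, the entry at the obj-row, column s_1 is 8/3.

8/3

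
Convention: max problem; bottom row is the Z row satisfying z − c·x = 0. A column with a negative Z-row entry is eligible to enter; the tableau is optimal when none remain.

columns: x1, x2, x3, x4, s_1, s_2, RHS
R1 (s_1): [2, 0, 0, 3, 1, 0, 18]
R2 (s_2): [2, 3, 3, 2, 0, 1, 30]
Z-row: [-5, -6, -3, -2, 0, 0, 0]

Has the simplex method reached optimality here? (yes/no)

no

The Z-row has a negative entry -6 in column x2, so it is not optimal.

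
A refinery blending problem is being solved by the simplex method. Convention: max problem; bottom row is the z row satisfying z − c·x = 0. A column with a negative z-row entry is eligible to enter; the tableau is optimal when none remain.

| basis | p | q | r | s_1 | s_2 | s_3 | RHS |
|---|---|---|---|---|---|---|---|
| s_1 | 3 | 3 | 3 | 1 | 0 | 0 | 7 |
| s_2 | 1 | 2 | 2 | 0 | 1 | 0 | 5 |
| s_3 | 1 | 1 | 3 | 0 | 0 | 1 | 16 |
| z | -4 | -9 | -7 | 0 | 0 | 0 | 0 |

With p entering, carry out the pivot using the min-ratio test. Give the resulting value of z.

28/3

Ratio test on column p — row 1: 7/3 = 7/3; row 2: 5/1 = 5; row 3: 16/1 = 16. Minimum is 7/3 at row 1 (s_1 leaves); pivot element 3.
Pivot on row 1; the z-row RHS becomes 0 − (-4)·(7/3) = 28/3.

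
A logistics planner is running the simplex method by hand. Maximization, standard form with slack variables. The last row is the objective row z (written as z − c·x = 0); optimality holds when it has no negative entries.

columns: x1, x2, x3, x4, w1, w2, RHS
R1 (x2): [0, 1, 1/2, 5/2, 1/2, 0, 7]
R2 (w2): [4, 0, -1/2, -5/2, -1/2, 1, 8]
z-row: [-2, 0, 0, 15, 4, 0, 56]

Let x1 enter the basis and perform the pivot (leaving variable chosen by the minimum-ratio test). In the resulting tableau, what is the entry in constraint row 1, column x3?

1/2

Ratio test on column x1 — row 1: entry 0 ≤ 0; row 2: 8/4 = 2. Minimum is 2 at row 2 (w2 leaves); pivot element 4.
Divide row 2 by 4; eliminate column x1 from the other rows.
Row 1 update in column x3: 1/2 − 0·(-1/8) = 1/2.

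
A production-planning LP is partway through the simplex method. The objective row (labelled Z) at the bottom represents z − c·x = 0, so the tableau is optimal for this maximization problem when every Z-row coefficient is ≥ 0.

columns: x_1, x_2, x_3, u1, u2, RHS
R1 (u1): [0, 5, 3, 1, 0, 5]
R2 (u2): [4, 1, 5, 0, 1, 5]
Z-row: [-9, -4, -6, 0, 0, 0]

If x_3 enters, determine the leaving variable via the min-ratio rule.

Column x_3 entries and ratios — u1: 5/3 = 5/3; u2: 5/5 = 1.
Smallest ratio is 1 in the row of u2, so u2 leaves.

u2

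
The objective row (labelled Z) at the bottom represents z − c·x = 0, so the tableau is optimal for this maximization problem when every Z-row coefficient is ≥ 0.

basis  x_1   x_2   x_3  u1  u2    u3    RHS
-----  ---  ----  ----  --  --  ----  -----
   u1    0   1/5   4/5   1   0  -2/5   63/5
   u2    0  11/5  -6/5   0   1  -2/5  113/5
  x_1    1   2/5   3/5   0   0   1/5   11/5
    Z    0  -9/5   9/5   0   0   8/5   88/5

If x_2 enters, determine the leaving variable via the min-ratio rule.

x_1

Column x_2 entries and ratios — u1: (63/5)/(1/5) = 63; u2: (113/5)/(11/5) = 113/11; x_1: (11/5)/(2/5) = 11/2.
Smallest ratio is 11/2 in the row of x_1, so x_1 leaves.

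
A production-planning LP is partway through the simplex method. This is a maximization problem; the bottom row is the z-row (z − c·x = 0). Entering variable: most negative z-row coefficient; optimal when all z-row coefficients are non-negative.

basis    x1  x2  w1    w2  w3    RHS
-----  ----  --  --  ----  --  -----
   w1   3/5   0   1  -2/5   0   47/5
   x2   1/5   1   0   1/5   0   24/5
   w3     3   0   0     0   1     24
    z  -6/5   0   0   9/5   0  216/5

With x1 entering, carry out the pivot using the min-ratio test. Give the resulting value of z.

264/5

Ratio test on column x1 — row 1: (47/5)/(3/5) = 47/3; row 2: (24/5)/(1/5) = 24; row 3: 24/3 = 8. Minimum is 8 at row 3 (w3 leaves); pivot element 3.
Pivot on row 3; the z-row RHS becomes 216/5 − (-6/5)·8 = 264/5.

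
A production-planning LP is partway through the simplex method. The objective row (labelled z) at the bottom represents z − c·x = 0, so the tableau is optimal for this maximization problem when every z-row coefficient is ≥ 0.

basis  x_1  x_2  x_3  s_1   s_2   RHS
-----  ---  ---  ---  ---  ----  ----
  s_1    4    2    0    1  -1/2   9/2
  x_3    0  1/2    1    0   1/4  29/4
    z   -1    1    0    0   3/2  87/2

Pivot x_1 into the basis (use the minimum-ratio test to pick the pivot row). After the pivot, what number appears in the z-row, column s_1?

1/4

Ratio test on column x_1 — row 1: (9/2)/4 = 9/8; row 2: entry 0 ≤ 0. Minimum is 9/8 at row 1 (s_1 leaves); pivot element 4.
Divide row 1 by 4; eliminate column x_1 from the other rows.
z-row update in column s_1: 0 − (-1)·(1/4) = 1/4.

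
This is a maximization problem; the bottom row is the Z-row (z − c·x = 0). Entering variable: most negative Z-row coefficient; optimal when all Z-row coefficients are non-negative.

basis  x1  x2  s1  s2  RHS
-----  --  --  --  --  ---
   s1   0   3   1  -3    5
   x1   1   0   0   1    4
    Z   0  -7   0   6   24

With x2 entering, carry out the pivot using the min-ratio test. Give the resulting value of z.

107/3

Ratio test on column x2 — row 1: 5/3 = 5/3; row 2: entry 0 ≤ 0. Minimum is 5/3 at row 1 (s1 leaves); pivot element 3.
Pivot on row 1; the Z-row RHS becomes 24 − (-7)·(5/3) = 107/3.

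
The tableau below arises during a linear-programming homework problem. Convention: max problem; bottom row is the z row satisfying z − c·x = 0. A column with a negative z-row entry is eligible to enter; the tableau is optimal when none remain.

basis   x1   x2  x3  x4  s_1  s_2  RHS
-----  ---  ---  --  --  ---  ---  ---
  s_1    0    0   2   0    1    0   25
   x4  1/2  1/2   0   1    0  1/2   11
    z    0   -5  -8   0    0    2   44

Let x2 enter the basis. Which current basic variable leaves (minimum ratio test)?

Column x2 entries and ratios — s_1: 0 ≤ 0, skip; x4: 11/(1/2) = 22.
Smallest ratio is 22 in the row of x4, so x4 leaves.

x4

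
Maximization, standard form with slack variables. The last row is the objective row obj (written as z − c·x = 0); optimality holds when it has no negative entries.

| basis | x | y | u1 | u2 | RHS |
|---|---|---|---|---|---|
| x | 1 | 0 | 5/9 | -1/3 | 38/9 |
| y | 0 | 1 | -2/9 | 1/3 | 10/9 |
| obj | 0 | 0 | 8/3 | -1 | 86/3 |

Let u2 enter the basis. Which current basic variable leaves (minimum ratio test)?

y

Column u2 entries and ratios — x: -1/3 ≤ 0, skip; y: (10/9)/(1/3) = 10/3.
Smallest ratio is 10/3 in the row of y, so y leaves.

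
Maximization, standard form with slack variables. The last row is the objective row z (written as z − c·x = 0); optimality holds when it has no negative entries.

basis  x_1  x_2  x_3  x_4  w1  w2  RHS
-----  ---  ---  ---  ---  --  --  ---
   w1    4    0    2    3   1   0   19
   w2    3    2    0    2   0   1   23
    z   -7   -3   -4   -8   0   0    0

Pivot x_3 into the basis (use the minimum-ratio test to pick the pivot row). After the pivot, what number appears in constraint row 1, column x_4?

Ratio test on column x_3 — row 1: 19/2 = 19/2; row 2: entry 0 ≤ 0. Minimum is 19/2 at row 1 (w1 leaves); pivot element 2.
Divide row 1 by 2; eliminate column x_3 from the other rows.
In the new row 1, the x_4 entry is the old entry divided by the pivot: 3/2 = 3/2.

3/2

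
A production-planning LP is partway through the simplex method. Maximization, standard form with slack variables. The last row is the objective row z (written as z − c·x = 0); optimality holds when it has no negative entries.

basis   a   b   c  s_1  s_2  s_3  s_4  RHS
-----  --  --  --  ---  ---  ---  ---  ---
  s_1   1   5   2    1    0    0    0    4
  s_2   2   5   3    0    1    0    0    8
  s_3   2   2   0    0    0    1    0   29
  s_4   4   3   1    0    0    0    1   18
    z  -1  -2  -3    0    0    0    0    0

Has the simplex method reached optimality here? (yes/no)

The z-row has a negative entry -3 in column c, so it is not optimal.

no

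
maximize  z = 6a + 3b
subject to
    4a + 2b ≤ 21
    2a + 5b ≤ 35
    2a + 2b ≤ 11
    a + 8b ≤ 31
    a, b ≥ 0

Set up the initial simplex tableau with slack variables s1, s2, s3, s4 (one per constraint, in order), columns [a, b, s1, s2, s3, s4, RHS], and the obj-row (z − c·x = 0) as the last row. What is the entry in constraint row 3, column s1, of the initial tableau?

0

Slack s1 belongs to constraint 1; its column is the unit vector e_1, so the entry in row 3 is 0.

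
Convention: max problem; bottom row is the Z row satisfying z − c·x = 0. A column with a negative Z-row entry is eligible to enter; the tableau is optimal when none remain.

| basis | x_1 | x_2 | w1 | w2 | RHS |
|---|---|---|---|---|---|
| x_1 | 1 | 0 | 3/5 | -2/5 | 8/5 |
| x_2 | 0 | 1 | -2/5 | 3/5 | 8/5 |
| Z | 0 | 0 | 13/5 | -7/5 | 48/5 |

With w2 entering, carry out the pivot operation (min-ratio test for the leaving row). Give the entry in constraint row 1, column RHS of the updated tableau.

8/3

Ratio test on column w2 — row 1: entry -2/5 ≤ 0; row 2: (8/5)/(3/5) = 8/3. Minimum is 8/3 at row 2 (x_2 leaves); pivot element 3/5.
Divide row 2 by 3/5; eliminate column w2 from the other rows.
Row 1 update in column RHS: 8/5 − (-2/5)·(8/3) = 8/3.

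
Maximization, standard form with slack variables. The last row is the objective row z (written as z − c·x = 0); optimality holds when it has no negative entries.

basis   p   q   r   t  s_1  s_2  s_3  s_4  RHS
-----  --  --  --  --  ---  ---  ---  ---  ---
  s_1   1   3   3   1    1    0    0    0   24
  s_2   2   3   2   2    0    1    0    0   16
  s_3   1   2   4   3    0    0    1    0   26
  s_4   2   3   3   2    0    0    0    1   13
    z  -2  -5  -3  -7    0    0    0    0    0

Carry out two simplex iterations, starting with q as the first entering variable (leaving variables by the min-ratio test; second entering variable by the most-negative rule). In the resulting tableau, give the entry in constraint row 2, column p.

Ratio test on column q — row 1: 24/3 = 8; row 2: 16/3 = 16/3; row 3: 26/2 = 13; row 4: 13/3 = 13/3. Minimum is 13/3 at row 4 (s_4 leaves); pivot element 3.
Divide row 4 by 3; eliminate column q from the other rows.
Second iteration: most negative z-row entry is -11/3 in column t, so t enters.
Ratio test on column t — row 1: entry -1 ≤ 0; row 2: entry 0 ≤ 0; row 3: (52/3)/(5/3) = 52/5; row 4: (13/3)/(2/3) = 13/2. Minimum is 13/2 at row 4 (q leaves); pivot element 2/3.
Divide row 4 by 2/3; eliminate column t from the other rows.
After both pivots, the entry at constraint row 2, column p is 0.

0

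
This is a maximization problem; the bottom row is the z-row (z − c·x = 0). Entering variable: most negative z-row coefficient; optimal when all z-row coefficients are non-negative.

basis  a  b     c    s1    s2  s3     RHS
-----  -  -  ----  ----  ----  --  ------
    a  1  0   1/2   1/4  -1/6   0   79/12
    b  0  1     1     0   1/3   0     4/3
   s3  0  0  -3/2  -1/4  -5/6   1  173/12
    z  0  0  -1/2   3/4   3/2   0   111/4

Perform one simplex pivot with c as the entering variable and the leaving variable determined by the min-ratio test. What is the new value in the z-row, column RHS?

Ratio test on column c — row 1: (79/12)/(1/2) = 79/6; row 2: (4/3)/1 = 4/3; row 3: entry -3/2 ≤ 0. Minimum is 4/3 at row 2 (b leaves); pivot element 1.
Divide row 2 by 1; eliminate column c from the other rows.
z-row update in column RHS: 111/4 − (-1/2)·(4/3) = 341/12.

341/12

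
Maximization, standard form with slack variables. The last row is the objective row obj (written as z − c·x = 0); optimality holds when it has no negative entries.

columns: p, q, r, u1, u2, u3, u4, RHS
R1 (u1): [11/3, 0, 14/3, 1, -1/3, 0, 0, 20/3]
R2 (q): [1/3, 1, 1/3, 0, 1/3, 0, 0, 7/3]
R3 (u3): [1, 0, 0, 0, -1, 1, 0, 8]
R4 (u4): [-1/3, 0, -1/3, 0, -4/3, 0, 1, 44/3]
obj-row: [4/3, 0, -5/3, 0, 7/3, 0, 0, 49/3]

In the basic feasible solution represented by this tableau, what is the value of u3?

u3 is basic (row 3); its value is the RHS of that row, 8.

8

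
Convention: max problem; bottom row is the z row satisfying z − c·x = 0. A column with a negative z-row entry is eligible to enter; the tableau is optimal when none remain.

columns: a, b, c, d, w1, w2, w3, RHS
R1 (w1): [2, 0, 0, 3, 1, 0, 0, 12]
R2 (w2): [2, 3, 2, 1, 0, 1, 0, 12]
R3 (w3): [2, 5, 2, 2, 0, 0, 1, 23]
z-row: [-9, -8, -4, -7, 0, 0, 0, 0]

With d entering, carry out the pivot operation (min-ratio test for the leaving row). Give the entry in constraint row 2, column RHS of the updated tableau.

8

Ratio test on column d — row 1: 12/3 = 4; row 2: 12/1 = 12; row 3: 23/2 = 23/2. Minimum is 4 at row 1 (w1 leaves); pivot element 3.
Divide row 1 by 3; eliminate column d from the other rows.
Row 2 update in column RHS: 12 − 1·4 = 8.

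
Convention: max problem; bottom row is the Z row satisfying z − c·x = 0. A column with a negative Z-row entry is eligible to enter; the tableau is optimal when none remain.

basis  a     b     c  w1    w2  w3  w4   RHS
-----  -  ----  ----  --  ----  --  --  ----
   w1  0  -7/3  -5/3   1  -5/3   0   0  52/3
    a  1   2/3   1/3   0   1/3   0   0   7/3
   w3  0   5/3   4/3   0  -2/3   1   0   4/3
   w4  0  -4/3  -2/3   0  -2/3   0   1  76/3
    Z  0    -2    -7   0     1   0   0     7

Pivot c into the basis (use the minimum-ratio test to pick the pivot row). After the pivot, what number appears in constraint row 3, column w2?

Ratio test on column c — row 1: entry -5/3 ≤ 0; row 2: (7/3)/(1/3) = 7; row 3: (4/3)/(4/3) = 1; row 4: entry -2/3 ≤ 0. Minimum is 1 at row 3 (w3 leaves); pivot element 4/3.
Divide row 3 by 4/3; eliminate column c from the other rows.
In the new row 3, the w2 entry is the old entry divided by the pivot: (-2/3)/(4/3) = -1/2.

-1/2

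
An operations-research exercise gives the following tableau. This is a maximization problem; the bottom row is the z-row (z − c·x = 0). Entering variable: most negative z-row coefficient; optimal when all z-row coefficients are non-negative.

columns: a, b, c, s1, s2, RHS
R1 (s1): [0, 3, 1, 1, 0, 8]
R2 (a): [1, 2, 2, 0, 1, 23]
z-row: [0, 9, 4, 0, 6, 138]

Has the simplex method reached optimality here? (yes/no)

Every z-row coefficient is ≥ 0, so the tableau is optimal.

yes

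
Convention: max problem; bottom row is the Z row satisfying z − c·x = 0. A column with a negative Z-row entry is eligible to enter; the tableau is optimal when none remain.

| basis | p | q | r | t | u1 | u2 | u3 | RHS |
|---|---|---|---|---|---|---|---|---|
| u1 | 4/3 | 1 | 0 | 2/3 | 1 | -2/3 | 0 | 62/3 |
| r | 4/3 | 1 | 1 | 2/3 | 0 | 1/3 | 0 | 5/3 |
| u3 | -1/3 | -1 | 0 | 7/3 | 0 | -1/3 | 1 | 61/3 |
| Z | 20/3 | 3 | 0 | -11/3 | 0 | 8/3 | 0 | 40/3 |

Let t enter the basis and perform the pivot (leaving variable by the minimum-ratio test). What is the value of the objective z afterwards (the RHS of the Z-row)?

Ratio test on column t — row 1: (62/3)/(2/3) = 31; row 2: (5/3)/(2/3) = 5/2; row 3: (61/3)/(7/3) = 61/7. Minimum is 5/2 at row 2 (r leaves); pivot element 2/3.
Pivot on row 2; the Z-row RHS becomes 40/3 − (-11/3)·(5/2) = 45/2.

45/2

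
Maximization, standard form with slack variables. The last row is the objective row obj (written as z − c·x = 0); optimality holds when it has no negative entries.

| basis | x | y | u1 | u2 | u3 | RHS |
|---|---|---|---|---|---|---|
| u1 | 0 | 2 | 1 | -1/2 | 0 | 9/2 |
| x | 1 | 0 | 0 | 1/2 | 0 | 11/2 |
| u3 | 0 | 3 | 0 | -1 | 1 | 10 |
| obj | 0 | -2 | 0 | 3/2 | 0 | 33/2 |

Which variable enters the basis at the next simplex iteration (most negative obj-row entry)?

Negative obj-row entries: y: -2.
The most negative is -2 in column y, so y enters.

y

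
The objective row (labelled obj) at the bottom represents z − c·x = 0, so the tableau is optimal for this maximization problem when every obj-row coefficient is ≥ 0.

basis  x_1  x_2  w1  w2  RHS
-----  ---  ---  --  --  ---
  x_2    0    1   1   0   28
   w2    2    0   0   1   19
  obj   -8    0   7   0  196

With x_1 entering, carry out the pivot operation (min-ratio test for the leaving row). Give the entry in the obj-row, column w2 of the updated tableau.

4

Ratio test on column x_1 — row 1: entry 0 ≤ 0; row 2: 19/2 = 19/2. Minimum is 19/2 at row 2 (w2 leaves); pivot element 2.
Divide row 2 by 2; eliminate column x_1 from the other rows.
obj-row update in column w2: 0 − (-8)·(1/2) = 4.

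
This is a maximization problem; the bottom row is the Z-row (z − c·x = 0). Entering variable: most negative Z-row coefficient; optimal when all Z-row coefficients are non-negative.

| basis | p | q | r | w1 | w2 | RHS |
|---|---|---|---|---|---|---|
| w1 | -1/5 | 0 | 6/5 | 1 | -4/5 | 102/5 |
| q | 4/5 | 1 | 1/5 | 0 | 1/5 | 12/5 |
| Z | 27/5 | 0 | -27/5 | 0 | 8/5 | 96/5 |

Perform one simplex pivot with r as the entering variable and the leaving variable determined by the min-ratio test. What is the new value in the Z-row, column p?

27

Ratio test on column r — row 1: (102/5)/(6/5) = 17; row 2: (12/5)/(1/5) = 12. Minimum is 12 at row 2 (q leaves); pivot element 1/5.
Divide row 2 by 1/5; eliminate column r from the other rows.
Z-row update in column p: 27/5 − (-27/5)·4 = 27.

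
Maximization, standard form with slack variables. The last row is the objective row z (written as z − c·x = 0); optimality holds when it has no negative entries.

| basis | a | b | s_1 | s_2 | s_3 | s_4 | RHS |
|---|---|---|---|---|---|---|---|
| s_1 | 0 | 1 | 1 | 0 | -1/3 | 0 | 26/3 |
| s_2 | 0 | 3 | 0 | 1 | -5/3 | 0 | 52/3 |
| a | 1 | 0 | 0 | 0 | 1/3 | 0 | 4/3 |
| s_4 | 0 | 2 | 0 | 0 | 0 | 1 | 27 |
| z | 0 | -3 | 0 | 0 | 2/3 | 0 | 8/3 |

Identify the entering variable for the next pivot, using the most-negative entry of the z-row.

b

Negative z-row entries: b: -3.
The most negative is -3 in column b, so b enters.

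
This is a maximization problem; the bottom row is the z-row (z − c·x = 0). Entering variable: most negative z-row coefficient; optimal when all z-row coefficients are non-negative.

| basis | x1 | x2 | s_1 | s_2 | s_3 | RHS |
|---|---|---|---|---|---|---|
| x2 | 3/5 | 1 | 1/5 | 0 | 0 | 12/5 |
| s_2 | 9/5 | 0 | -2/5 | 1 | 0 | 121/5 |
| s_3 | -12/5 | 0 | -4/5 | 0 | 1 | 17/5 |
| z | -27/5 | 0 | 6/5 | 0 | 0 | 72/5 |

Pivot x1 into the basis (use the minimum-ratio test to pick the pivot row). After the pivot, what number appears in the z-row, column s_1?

3

Ratio test on column x1 — row 1: (12/5)/(3/5) = 4; row 2: (121/5)/(9/5) = 121/9; row 3: entry -12/5 ≤ 0. Minimum is 4 at row 1 (x2 leaves); pivot element 3/5.
Divide row 1 by 3/5; eliminate column x1 from the other rows.
z-row update in column s_1: 6/5 − (-27/5)·(1/3) = 3.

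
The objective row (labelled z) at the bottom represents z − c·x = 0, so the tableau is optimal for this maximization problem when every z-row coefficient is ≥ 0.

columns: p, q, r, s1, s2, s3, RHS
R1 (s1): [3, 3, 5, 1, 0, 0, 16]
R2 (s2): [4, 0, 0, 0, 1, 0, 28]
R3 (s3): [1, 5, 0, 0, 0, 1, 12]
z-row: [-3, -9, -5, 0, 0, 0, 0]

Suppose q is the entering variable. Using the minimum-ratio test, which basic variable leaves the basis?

s3

Column q entries and ratios — s1: 16/3 = 16/3; s2: 0 ≤ 0, skip; s3: 12/5 = 12/5.
Smallest ratio is 12/5 in the row of s3, so s3 leaves.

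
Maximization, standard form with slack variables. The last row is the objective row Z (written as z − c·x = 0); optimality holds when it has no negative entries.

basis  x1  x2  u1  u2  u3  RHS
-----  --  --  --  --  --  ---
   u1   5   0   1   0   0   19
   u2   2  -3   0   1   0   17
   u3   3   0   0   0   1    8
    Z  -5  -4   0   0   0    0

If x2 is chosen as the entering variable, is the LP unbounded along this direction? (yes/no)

Every constraint-row entry in column x2 is ≤ 0, so increasing x2 is unbounded.

yes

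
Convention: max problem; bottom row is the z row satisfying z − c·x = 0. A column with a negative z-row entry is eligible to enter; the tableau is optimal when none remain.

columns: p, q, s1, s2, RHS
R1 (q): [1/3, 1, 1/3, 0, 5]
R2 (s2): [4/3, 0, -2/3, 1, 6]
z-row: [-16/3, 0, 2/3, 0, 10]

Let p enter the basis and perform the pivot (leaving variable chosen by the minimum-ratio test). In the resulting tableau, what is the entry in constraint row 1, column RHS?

7/2

Ratio test on column p — row 1: 5/(1/3) = 15; row 2: 6/(4/3) = 9/2. Minimum is 9/2 at row 2 (s2 leaves); pivot element 4/3.
Divide row 2 by 4/3; eliminate column p from the other rows.
Row 1 update in column RHS: 5 − (1/3)·(9/2) = 7/2.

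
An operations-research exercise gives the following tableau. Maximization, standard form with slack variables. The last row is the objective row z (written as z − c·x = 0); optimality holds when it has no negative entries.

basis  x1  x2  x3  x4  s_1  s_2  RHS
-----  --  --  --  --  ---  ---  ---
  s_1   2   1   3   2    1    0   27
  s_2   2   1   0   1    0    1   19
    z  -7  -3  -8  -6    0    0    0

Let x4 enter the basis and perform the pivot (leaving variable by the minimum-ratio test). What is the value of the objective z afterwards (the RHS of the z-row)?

Ratio test on column x4 — row 1: 27/2 = 27/2; row 2: 19/1 = 19. Minimum is 27/2 at row 1 (s_1 leaves); pivot element 2.
Pivot on row 1; the z-row RHS becomes 0 − (-6)·(27/2) = 81.

81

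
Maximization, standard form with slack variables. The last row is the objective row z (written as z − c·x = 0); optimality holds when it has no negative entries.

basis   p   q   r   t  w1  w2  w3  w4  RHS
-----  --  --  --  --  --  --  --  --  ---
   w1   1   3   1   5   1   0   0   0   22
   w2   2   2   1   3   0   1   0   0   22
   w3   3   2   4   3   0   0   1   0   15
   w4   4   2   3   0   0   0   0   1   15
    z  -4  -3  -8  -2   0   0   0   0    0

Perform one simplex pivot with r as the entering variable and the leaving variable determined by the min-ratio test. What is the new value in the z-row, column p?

2

Ratio test on column r — row 1: 22/1 = 22; row 2: 22/1 = 22; row 3: 15/4 = 15/4; row 4: 15/3 = 5. Minimum is 15/4 at row 3 (w3 leaves); pivot element 4.
Divide row 3 by 4; eliminate column r from the other rows.
z-row update in column p: -4 − (-8)·(3/4) = 2.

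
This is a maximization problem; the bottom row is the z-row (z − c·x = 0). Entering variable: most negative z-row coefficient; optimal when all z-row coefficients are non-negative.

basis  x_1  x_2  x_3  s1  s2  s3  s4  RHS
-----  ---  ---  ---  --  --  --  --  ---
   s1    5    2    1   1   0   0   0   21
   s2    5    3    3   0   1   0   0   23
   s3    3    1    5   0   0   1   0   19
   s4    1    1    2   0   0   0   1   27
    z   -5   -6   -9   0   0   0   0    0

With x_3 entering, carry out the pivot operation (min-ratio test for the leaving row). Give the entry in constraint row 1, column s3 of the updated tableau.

Ratio test on column x_3 — row 1: 21/1 = 21; row 2: 23/3 = 23/3; row 3: 19/5 = 19/5; row 4: 27/2 = 27/2. Minimum is 19/5 at row 3 (s3 leaves); pivot element 5.
Divide row 3 by 5; eliminate column x_3 from the other rows.
Row 1 update in column s3: 0 − 1·(1/5) = -1/5.

-1/5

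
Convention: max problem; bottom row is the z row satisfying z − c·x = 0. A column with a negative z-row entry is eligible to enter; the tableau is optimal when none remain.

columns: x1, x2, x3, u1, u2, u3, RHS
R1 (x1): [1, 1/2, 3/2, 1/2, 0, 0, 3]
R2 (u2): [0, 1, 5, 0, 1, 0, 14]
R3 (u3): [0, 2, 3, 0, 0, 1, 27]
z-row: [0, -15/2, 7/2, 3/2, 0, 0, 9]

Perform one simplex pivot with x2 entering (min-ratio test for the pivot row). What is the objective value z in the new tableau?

54

Ratio test on column x2 — row 1: 3/(1/2) = 6; row 2: 14/1 = 14; row 3: 27/2 = 27/2. Minimum is 6 at row 1 (x1 leaves); pivot element 1/2.
Pivot on row 1; the z-row RHS becomes 9 − (-15/2)·6 = 54.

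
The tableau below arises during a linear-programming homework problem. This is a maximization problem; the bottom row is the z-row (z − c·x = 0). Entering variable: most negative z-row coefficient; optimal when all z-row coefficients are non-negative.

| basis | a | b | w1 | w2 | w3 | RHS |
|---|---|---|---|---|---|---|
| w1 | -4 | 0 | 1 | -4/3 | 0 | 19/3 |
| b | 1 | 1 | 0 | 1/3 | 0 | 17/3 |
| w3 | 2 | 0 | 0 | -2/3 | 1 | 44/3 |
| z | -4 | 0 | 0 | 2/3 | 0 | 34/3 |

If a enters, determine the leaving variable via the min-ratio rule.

b

Column a entries and ratios — w1: -4 ≤ 0, skip; b: (17/3)/1 = 17/3; w3: (44/3)/2 = 22/3.
Smallest ratio is 17/3 in the row of b, so b leaves.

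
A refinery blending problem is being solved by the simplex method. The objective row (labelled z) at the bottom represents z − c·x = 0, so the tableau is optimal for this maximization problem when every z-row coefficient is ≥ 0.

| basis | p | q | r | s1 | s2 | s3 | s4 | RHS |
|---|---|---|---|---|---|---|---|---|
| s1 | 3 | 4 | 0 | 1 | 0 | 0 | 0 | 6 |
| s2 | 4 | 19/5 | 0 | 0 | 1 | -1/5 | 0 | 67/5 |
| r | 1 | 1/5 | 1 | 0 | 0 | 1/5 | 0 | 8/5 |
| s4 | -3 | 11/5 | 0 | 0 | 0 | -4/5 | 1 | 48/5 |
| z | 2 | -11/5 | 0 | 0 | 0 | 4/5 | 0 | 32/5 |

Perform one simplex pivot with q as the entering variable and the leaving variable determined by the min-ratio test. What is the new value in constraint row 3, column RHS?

13/10

Ratio test on column q — row 1: 6/4 = 3/2; row 2: (67/5)/(19/5) = 67/19; row 3: (8/5)/(1/5) = 8; row 4: (48/5)/(11/5) = 48/11. Minimum is 3/2 at row 1 (s1 leaves); pivot element 4.
Divide row 1 by 4; eliminate column q from the other rows.
Row 3 update in column RHS: 8/5 − (1/5)·(3/2) = 13/10.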